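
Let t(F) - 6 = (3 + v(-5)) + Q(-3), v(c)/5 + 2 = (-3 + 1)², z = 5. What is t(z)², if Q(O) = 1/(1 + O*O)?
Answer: 36481/100 ≈ 364.81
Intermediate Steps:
Q(O) = 1/(1 + O²)
v(c) = 10 (v(c) = -10 + 5*(-3 + 1)² = -10 + 5*(-2)² = -10 + 5*4 = -10 + 20 = 10)
t(F) = 191/10 (t(F) = 6 + ((3 + 10) + 1/(1 + (-3)²)) = 6 + (13 + 1/(1 + 9)) = 6 + (13 + 1/10) = 6 + (13 + ⅒) = 6 + 131/10 = 191/10)
t(z)² = (191/10)² = 36481/100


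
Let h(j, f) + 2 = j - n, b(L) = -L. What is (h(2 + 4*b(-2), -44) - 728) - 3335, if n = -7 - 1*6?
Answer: -4042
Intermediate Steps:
n = -13 (n = -7 - 6 = -13)
h(j, f) = 11 + j (h(j, f) = -2 + (j - 1*(-13)) = -2 + (j + 13) = -2 + (13 + j) = 11 + j)
(h(2 + 4*b(-2), -44) - 728) - 3335 = ((11 + (2 + 4*(-1*(-2)))) - 728) - 3335 = ((11 + (2 + 4*2)) - 728) - 3335 = ((11 + (2 + 8)) - 728) - 3335 = ((11 + 10) - 728) - 3335 = (21 - 728) - 3335 = -707 - 3335 = -4042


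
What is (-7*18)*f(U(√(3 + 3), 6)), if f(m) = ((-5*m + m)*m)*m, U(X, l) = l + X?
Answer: 163296 + 57456*√6 ≈ 3.0403e+5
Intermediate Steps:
U(X, l) = X + l
f(m) = -4*m³ (f(m) = ((-4*m)*m)*m = (-4*m²)*m = -4*m³)
(-7*18)*f(U(√(3 + 3), 6)) = (-7*18)*(-4*(√(3 + 3) + 6)³) = -(-504)*(√6 + 6)³ = -(-504)*(6 + √6)³ = 504*(6 + √6)³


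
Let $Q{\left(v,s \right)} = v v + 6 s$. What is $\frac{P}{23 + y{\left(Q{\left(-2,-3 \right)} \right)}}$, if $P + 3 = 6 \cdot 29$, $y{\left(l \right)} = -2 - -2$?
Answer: $\frac{171}{23} \approx 7.4348$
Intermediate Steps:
$Q{\left(v,s \right)} = v^{2} + 6 s$
$y{\left(l \right)} = 0$ ($y{\left(l \right)} = -2 + 2 = 0$)
$P = 171$ ($P = -3 + 6 \cdot 29 = -3 + 174 = 171$)
$\frac{P}{23 + y{\left(Q{\left(-2,-3 \right)} \right)}} = \frac{171}{23 + 0} = \frac{171}{23}$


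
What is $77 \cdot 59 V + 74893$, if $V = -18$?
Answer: $-6881$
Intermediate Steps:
$77 \cdot 59 V + 74893 = 77 \cdot 59 \left(-18\right) + 74893 = 4543 \left(-18\right) + 74893 = -81774 + 74893 = -6881$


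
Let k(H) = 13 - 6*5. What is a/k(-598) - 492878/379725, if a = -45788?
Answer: 17378469374/6455325 ≈ 2692.1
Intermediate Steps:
k(H) = -17 (k(H) = 13 - 30 = -17)
a/k(-598) - 492878/379725 = -45788/(-17) - 492878/379725 = -45788*(-1/17) - 492878*1/379725 = 45788/17 - 492878/379725 = 17378469374/6455325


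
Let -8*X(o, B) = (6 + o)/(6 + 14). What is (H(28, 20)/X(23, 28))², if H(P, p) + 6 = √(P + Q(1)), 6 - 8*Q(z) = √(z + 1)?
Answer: 1600*(24 - √2*√(230 - √2))²/841 ≈ 13.044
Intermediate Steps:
X(o, B) = -3/80 - o/160 (X(o, B) = -(6 + o)/(8*(6 + 14)) = -(6 + o)/(8*20) = -(3/10 + o/20)/8 = -3/80 - o/160)
Q(z) = ¾ - √(1 + z)/8 (Q(z) = ¾ - √(z + 1)/8 = ¾ - √(1 + z)/8)
H(P, p) = -6 + √(¾ + P - √2/8) (H(P, p) = -6 + √(P + (¾ - √(1 + 1)/8)) = -6 + √(P + (¾ - √2/8)) = -6 + √(¾ + P - √2/8))
(H(28, 20)/X(23, 28))² = ((-6 + √(12 - 2*√2 + 16*28)/4)/(-3/80 - 1/160*23))² = ((-6 + √(12 - 2*√2 + 448)/4)/(-3/80 - 23/160))² = ((-6 + √(460 - 2*√2)/4)/(-29/160))² = ((-6 + √(460 - 2*√2)/4)*(-160/29))² = (960/29 - 40*√(460 - 2*√2)/29)²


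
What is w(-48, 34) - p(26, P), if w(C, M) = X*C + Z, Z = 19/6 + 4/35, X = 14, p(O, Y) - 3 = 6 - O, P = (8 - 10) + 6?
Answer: -136861/210 ≈ -651.72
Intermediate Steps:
P = 4 (P = -2 + 6 = 4)
p(O, Y) = 9 - O (p(O, Y) = 3 + (6 - O) = 9 - O)
Z = 689/210 (Z = 19*(1/6) + 4*(1/35) = 19/6 + 4/35 = 689/210 ≈ 3.2810)
w(C, M) = 689/210 + 14*C (w(C, M) = 14*C + 689/210 = 689/210 + 14*C)
w(-48, 34) - p(26, P) = (689/210 + 14*(-48)) - (9 - 1*26) = (689/210 - 672) - (9 - 26) = -140431/210 - 1*(-17) = -140431/210 + 17 = -136861/210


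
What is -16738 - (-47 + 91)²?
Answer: -18674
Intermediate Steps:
-16738 - (-47 + 91)² = -16738 - 1*44² = -16738 - 1*1936 = -16738 - 1936 = -18674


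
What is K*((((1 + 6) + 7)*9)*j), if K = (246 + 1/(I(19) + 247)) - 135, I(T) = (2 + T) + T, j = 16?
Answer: 9175104/41 ≈ 2.2378e+5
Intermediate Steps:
I(T) = 2 + 2*T
K = 31858/287 (K = (246 + 1/((2 + 2*19) + 247)) - 135 = (246 + 1/((2 + 38) + 247)) - 135 = (246 + 1/(40 + 247)) - 135 = (246 + 1/287) - 135 = 70603/287 - 135 = 31858/287 ≈ 111.00)
K*((((1 + 6) + 7)*9)*j) = 31858*((((1 + 6) + 7)*9)*16)/287 = 31858*(((7 + 7)*9)*16)/287 = 31858*((14*9)*16)/287 = 31858*(126*16)/287 = (31858/287)*2016 = 9175104/41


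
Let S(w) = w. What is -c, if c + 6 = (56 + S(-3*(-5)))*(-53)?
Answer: 3769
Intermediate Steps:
c = -3769 (c = -6 + (56 - 3*(-5))*(-53) = -6 + (56 + 15)*(-53) = -6 + 71*(-53) = -6 - 3763 = -3769)
-c = -1*(-3769) = 3769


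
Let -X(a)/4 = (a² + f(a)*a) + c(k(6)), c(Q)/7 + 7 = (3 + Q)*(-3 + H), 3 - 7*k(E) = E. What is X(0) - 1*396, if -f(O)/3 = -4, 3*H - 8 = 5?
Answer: -296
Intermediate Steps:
H = 13/3 (H = 8/3 + (⅓)*5 = 8/3 + 5/3 = 13/3 ≈ 4.3333)
k(E) = 3/7 - E/7
f(O) = 12 (f(O) = -3*(-4) = 12)
c(Q) = -21 + 28*Q/3 (c(Q) = -49 + 7*((3 + Q)*(-3 + 13/3)) = -49 + 7*((3 + Q)*(4/3)) = -49 + 7*(4 + 4*Q/3) = -49 + (28 + 28*Q/3) = -21 + 28*Q/3)
X(a) = 100 - 48*a - 4*a² (X(a) = -4*((a² + 12*a) + (-21 + 28*(3/7 - ⅐*6)/3)) = -4*((a² + 12*a) + (-21 + 28*(3/7 - 6/7)/3)) = -4*((a² + 12*a) + (-21 + (28/3)*(-3/7))) = -4*((a² + 12*a) + (-21 - 4)) = -4*((a² + 12*a) - 25) = -4*(-25 + a² + 12*a) = 100 - 48*a - 4*a²)
X(0) - 1*396 = (100 - 48*0 - 4*0²) - 1*396 = (100 + 0 - 4*0) - 396 = (100 + 0 + 0) - 396 = 100 - 396 = -296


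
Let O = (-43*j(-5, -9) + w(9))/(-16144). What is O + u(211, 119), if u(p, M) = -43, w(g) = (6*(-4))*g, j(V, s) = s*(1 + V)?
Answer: -173107/4036 ≈ -42.891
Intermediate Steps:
w(g) = -24*g
O = 441/4036 (O = (-(-387)*(1 - 5) - 24*9)/(-16144) = (-(-387)*(-4) - 216)*(-1/16144) = (-43*36 - 216)*(-1/16144) = (-1548 - 216)*(-1/16144) = -1764*(-1/16144) = 441/4036 ≈ 0.10927)
O + u(211, 119) = 441/4036 - 43 = -173107/4036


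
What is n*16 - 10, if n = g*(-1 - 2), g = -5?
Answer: 230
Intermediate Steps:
n = 15 (n = -5*(-1 - 2) = -5*(-3) = 15)
n*16 - 10 = 15*16 - 10 = 240 - 10 = 230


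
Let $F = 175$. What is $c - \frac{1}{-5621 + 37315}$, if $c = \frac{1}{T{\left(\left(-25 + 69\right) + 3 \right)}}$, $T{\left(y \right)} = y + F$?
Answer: $\frac{7868}{1759017} \approx 0.004473$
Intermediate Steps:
$T{\left(y \right)} = 175 + y$ ($T{\left(y \right)} = y + 175 = 175 + y$)
$c = \frac{1}{222}$ ($c = \frac{1}{175 + \left(\left(-25 + 69\right) + 3\right)} = \frac{1}{175 + \left(44 + 3\right)} = \frac{1}{175 + 47} = \frac{1}{222} \approx 0.0045045$)
$c - \frac{1}{-5621 + 37315} = \frac{1}{222} - \frac{1}{-5621 + 37315} = \frac{1}{222} - \frac{1}{31694} = \frac{7868}{1759017}$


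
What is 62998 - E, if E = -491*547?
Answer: 331575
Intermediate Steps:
E = -268577
62998 - E = 62998 - 1*(-268577) = 62998 + 268577 = 331575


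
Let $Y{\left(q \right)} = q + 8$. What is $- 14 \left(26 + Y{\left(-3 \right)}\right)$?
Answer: $-434$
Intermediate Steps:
$Y{\left(q \right)} = 8 + q$
$- 14 \left(26 + Y{\left(-3 \right)}\right) = - 14 \left(26 + \left(8 - 3\right)\right) = - 14 \left(26 + 5\right) = \left(-14\right) 31 = -434$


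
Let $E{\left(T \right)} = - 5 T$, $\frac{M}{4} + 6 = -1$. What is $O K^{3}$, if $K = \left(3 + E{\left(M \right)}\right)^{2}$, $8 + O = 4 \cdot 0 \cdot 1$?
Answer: $-68407892630792$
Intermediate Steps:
$M = -28$ ($M = -24 + 4 \left(-1\right) = -24 - 4 = -28$)
$O = -8$ ($O = -8 + 4 \cdot 0 \cdot 1 = -8 + 0 \cdot 1 = -8 + 0 = -8$)
$K = 20449$ ($K = \left(3 - -140\right)^{2} = \left(3 + 140\right)^{2} = 143^{2} = 20449$)
$O K^{3} = - 8 \cdot 20449^{3} = \left(-8\right) 8550986578849 = -68407892630792$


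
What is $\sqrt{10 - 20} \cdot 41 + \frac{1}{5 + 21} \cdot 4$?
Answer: $\frac{2}{13} + 41 i \sqrt{10} \approx 0.15385 + 129.65 i$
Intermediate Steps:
$\sqrt{10 - 20} \cdot 41 + \frac{1}{5 + 21} \cdot 4 = \sqrt{-10} \cdot 41 + \frac{1}{26} \cdot 4 = i \sqrt{10} \cdot 41 + \frac{1}{26} \cdot 4 = 41 i \sqrt{10} + \frac{2}{13} = \frac{2}{13} + 41 i \sqrt{10}$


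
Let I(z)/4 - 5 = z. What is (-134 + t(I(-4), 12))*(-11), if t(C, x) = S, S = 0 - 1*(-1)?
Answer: 1463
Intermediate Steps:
I(z) = 20 + 4*z
S = 1 (S = 0 + 1 = 1)
t(C, x) = 1
(-134 + t(I(-4), 12))*(-11) = (-134 + 1)*(-11) = -133*(-11) = 1463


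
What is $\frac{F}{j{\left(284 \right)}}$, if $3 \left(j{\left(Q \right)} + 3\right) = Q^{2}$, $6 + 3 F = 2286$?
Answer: $\frac{2280}{80647} \approx 0.028271$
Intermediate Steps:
$F = 760$ ($F = -2 + \frac{1}{3} \cdot 2286 = -2 + 762 = 760$)
$j{\left(Q \right)} = -3 + \frac{Q^{2}}{3}$
$\frac{F}{j{\left(284 \right)}} = \frac{760}{-3 + \frac{284^{2}}{3}} = \frac{760}{-3 + \frac{1}{3} \cdot 80656} = \frac{760}{-3 + \frac{80656}{3}} = \frac{760}{\frac{80647}{3}} = 760 \cdot \frac{3}{80647} = \frac{2280}{80647}$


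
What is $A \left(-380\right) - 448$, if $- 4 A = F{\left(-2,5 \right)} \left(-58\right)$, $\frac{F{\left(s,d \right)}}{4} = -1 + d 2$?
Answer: $-198808$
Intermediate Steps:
$F{\left(s,d \right)} = -4 + 8 d$ ($F{\left(s,d \right)} = 4 \left(-1 + d 2\right) = 4 \left(-1 + 2 d\right) = -4 + 8 d$)
$A = 522$ ($A = - \frac{\left(-4 + 8 \cdot 5\right) \left(-58\right)}{4} = - \frac{\left(-4 + 40\right) \left(-58\right)}{4} = - \frac{36 \left(-58\right)}{4} = \left(- \frac{1}{4}\right) \left(-2088\right) = 522$)
$A \left(-380\right) - 448 = 522 \left(-380\right) - 448 = -198360 - 448 = -198808$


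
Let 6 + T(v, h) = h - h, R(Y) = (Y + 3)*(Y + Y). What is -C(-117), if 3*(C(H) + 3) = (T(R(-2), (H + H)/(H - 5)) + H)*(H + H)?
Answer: -9591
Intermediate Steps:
R(Y) = 2*Y*(3 + Y) (R(Y) = (3 + Y)*(2*Y) = 2*Y*(3 + Y))
T(v, h) = -6 (T(v, h) = -6 + (h - h) = -6 + 0 = -6)
C(H) = -3 + 2*H*(-6 + H)/3 (C(H) = -3 + ((-6 + H)*(H + H))/3 = -3 + ((-6 + H)*(2*H))/3 = -3 + (2*H*(-6 + H))/3 = -3 + 2*H*(-6 + H)/3)
-C(-117) = -(-3 - 4*(-117) + (2/3)*(-117)**2) = -(-3 + 468 + (2/3)*13689) = -(-3 + 468 + 9126) = -1*9591 = -9591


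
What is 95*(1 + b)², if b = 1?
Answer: 380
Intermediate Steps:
95*(1 + b)² = 95*(1 + 1)² = 95*2² = 95*4 = 380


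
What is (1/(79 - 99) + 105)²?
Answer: 4405801/400 ≈ 11015.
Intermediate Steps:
(1/(79 - 99) + 105)² = (1/(-20) + 105)² = (-1/20 + 105)² = (2099/20)² = 4405801/400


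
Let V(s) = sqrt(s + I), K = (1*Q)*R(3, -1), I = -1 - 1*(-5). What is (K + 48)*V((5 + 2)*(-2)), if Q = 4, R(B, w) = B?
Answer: 60*I*sqrt(10) ≈ 189.74*I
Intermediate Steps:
I = 4 (I = -1 + 5 = 4)
K = 12 (K = (1*4)*3 = 4*3 = 12)
V(s) = sqrt(4 + s) (V(s) = sqrt(s + 4) = sqrt(4 + s))
(K + 48)*V((5 + 2)*(-2)) = (12 + 48)*sqrt(4 + (5 + 2)*(-2)) = 60*sqrt(4 + 7*(-2)) = 60*sqrt(4 - 14) = 60*sqrt(-10) = 60*(I*sqrt(10)) = 60*I*sqrt(10)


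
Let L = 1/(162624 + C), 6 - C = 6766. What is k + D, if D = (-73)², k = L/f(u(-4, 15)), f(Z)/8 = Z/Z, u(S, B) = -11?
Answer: 6644794049/1246912 ≈ 5329.0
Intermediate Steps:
f(Z) = 8 (f(Z) = 8*(Z/Z) = 8*1 = 8)
C = -6760 (C = 6 - 1*6766 = 6 - 6766 = -6760)
L = 1/155864 (L = 1/(162624 - 6760) = 1/155864 ≈ 6.4159e-6)
k = 1/1246912 (k = (1/155864)/8 = (1/155864)*(⅛) = 1/1246912 ≈ 8.0198e-7)
D = 5329
k + D = 1/1246912 + 5329 = 6644794049/1246912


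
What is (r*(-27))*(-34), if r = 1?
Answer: 918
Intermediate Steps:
(r*(-27))*(-34) = (1*(-27))*(-34) = -27*(-34) = 918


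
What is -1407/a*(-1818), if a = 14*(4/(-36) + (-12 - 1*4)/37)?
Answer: -60842097/181 ≈ -3.3614e+5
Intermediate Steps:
a = -2534/333 (a = 14*(4*(-1/36) + (-12 - 4)*(1/37)) = 14*(-1/9 - 16*1/37) = 14*(-1/9 - 16/37) = 14*(-181/333) = -2534/333 ≈ -7.6096)
-1407/a*(-1818) = -1407/(-2534/333)*(-1818) = -1407*(-333/2534)*(-1818) = (66933/362)*(-1818) = -60842097/181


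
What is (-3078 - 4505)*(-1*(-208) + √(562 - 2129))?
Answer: -1577264 - 7583*I*√1567 ≈ -1.5773e+6 - 3.0018e+5*I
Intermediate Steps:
(-3078 - 4505)*(-1*(-208) + √(562 - 2129)) = -7583*(208 + √(-1567)) = -7583*(208 + I*√1567) = -1577264 - 7583*I*√1567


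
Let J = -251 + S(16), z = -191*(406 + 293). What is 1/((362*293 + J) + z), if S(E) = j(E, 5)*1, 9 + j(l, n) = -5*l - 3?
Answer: -1/27786 ≈ -3.5989e-5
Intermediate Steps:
z = -133509 (z = -191*699 = -133509)
j(l, n) = -12 - 5*l (j(l, n) = -9 + (-5*l - 3) = -9 + (-3 - 5*l) = -12 - 5*l)
S(E) = -12 - 5*E (S(E) = (-12 - 5*E)*1 = -12 - 5*E)
J = -343 (J = -251 + (-12 - 5*16) = -251 + (-12 - 80) = -251 - 92 = -343)
1/((362*293 + J) + z) = 1/((362*293 - 343) - 133509) = 1/((106066 - 343) - 133509) = 1/(105723 - 133509) = 1/(-27786) = -1/27786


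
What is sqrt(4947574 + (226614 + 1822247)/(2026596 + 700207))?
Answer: sqrt(36787467447983308749)/2726803 ≈ 2224.3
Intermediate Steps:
sqrt(4947574 + (226614 + 1822247)/(2026596 + 700207)) = sqrt(4947574 + 2048861/2726803) = sqrt(13491061674783/2726803) = sqrt(36787467447983308749)/2726803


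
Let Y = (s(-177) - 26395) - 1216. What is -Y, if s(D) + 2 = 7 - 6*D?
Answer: 26544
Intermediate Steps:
s(D) = 5 - 6*D (s(D) = -2 + (7 - 6*D) = 5 - 6*D)
Y = -26544 (Y = ((5 - 6*(-177)) - 26395) - 1216 = ((5 + 1062) - 26395) - 1216 = (1067 - 26395) - 1216 = -25328 - 1216 = -26544)
-Y = -1*(-26544) = 26544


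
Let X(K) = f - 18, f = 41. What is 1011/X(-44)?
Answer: 1011/23 ≈ 43.957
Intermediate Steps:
X(K) = 23 (X(K) = 41 - 18 = 23)
1011/X(-44) = 1011/23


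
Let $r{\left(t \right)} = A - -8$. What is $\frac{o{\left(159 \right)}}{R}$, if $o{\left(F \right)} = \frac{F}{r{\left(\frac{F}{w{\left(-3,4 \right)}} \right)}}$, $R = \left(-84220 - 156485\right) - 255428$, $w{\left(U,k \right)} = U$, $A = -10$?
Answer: $\frac{3}{18722} \approx 0.00016024$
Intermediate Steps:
$r{\left(t \right)} = -2$ ($r{\left(t \right)} = -10 - -8 = -10 + 8 = -2$)
$R = -496133$ ($R = -240705 - 255428 = -496133$)
$o{\left(F \right)} = - \frac{F}{2}$ ($o{\left(F \right)} = \frac{F}{-2} = F \left(- \frac{1}{2}\right) = - \frac{F}{2}$)
$\frac{o{\left(159 \right)}}{R} = \frac{\left(- \frac{1}{2}\right) 159}{-496133} = \left(- \frac{159}{2}\right) \left(- \frac{1}{496133}\right) = \frac{3}{18722}$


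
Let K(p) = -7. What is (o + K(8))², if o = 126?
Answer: 14161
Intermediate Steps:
(o + K(8))² = (126 - 7)² = 119² = 14161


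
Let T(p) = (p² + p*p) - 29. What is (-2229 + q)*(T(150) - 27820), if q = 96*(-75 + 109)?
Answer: 17751285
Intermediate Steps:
T(p) = -29 + 2*p² (T(p) = (p² + p²) - 29 = 2*p² - 29 = -29 + 2*p²)
q = 3264 (q = 96*34 = 3264)
(-2229 + q)*(T(150) - 27820) = (-2229 + 3264)*((-29 + 2*150²) - 27820) = 1035*((-29 + 2*22500) - 27820) = 1035*((-29 + 45000) - 27820) = 1035*(44971 - 27820) = 1035*17151 = 17751285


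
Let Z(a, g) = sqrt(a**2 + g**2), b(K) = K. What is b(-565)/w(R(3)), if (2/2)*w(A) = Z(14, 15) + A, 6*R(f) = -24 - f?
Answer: -10170/1603 - 2260*sqrt(421)/1603 ≈ -35.272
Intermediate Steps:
R(f) = -4 - f/6 (R(f) = (-24 - f)/6 = -4 - f/6)
w(A) = A + sqrt(421) (w(A) = sqrt(14**2 + 15**2) + A = sqrt(196 + 225) + A = sqrt(421) + A = A + sqrt(421))
b(-565)/w(R(3)) = -565/((-4 - 1/6*3) + sqrt(421)) = -565/((-4 - 1/2) + sqrt(421)) = -565/(-9/2 + sqrt(421))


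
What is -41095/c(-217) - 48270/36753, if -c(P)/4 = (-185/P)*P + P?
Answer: -529327565/19699608 ≈ -26.870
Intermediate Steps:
c(P) = 740 - 4*P (c(P) = -4*((-185/P)*P + P) = -4*(-185 + P) = 740 - 4*P)
-41095/c(-217) - 48270/36753 = -41095/(740 - 4*(-217)) - 48270/36753 = -41095/(740 + 868) - 48270*1/36753 = -41095/1608 - 16090/12251 = -529327565/19699608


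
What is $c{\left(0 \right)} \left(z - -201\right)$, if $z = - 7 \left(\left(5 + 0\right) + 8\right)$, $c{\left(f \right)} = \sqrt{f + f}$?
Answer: $0$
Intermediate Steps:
$c{\left(f \right)} = \sqrt{2} \sqrt{f}$ ($c{\left(f \right)} = \sqrt{2 f} = \sqrt{2} \sqrt{f}$)
$z = -91$ ($z = - 7 \left(5 + 8\right) = \left(-7\right) 13 = -91$)
$c{\left(0 \right)} \left(z - -201\right) = \sqrt{2} \sqrt{0} \left(-91 - -201\right) = \sqrt{2} \cdot 0 \left(-91 + 201\right) = 0 \cdot 110 = 0$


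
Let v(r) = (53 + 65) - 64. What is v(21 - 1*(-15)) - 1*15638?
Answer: -15584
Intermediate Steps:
v(r) = 54 (v(r) = 118 - 64 = 54)
v(21 - 1*(-15)) - 1*15638 = 54 - 1*15638 = 54 - 15638 = -15584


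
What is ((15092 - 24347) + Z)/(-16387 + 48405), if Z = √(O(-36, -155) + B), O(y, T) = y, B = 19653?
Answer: -9255/32018 + √19617/32018 ≈ -0.28468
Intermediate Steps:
Z = √19617 (Z = √(-36 + 19653) = √19617 ≈ 140.06)
((15092 - 24347) + Z)/(-16387 + 48405) = ((15092 - 24347) + √19617)/(-16387 + 48405) = (-9255 + √19617)/32018 = (-9255 + √19617)*(1/32018) = -9255/32018 + √19617/32018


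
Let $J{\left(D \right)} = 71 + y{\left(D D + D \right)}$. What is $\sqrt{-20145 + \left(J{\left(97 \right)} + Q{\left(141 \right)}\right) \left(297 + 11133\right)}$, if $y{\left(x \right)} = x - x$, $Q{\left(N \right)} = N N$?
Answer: $\sqrt{228031215} \approx 15101.0$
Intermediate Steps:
$Q{\left(N \right)} = N^{2}$
$y{\left(x \right)} = 0$
$J{\left(D \right)} = 71$ ($J{\left(D \right)} = 71 + 0 = 71$)
$\sqrt{-20145 + \left(J{\left(97 \right)} + Q{\left(141 \right)}\right) \left(297 + 11133\right)} = \sqrt{-20145 + \left(71 + 141^{2}\right) \left(297 + 11133\right)} = \sqrt{-20145 + \left(71 + 19881\right) 11430} = \sqrt{-20145 + 19952 \cdot 11430} = \sqrt{-20145 + 228051360} = \sqrt{228031215}$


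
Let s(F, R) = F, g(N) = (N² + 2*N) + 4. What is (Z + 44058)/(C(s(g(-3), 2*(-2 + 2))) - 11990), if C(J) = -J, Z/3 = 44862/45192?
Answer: -36874143/10040156 ≈ -3.6727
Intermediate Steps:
g(N) = 4 + N² + 2*N
Z = 22431/7532 (Z = 3*(44862/45192) = 3*(44862*(1/45192)) = 3*(7477/7532) = 22431/7532 ≈ 2.9781)
(Z + 44058)/(C(s(g(-3), 2*(-2 + 2))) - 11990) = (22431/7532 + 44058)/(-(4 + (-3)² + 2*(-3)) - 11990) = 331867287/(7532*(-(4 + 9 - 6) - 11990)) = 331867287/(7532*(-1*7 - 11990)) = 331867287/(7532*(-7 - 11990)) = (331867287/7532)/(-11997) = (331867287/7532)*(-1/11997) = -36874143/10040156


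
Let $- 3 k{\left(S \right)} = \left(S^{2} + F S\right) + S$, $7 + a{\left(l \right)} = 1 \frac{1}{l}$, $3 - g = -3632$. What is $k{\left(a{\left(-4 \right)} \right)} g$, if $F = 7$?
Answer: $\frac{105415}{16} \approx 6588.4$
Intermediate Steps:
$g = 3635$ ($g = 3 - -3632 = 3 + 3632 = 3635$)
$a{\left(l \right)} = -7 + \frac{1}{l}$ ($a{\left(l \right)} = -7 + 1 \frac{1}{l} = -7 + \frac{1}{l}$)
$k{\left(S \right)} = - \frac{8 S}{3} - \frac{S^{2}}{3}$ ($k{\left(S \right)} = - \frac{\left(S^{2} + 7 S\right) + S}{3} = - \frac{S^{2} + 8 S}{3} = - \frac{8 S}{3} - \frac{S^{2}}{3}$)
$k{\left(a{\left(-4 \right)} \right)} g = - \frac{\left(-7 + \frac{1}{-4}\right) \left(8 - \left(7 - \frac{1}{-4}\right)\right)}{3} \cdot 3635 = - \frac{\left(-7 - \frac{1}{4}\right) \left(8 - \frac{29}{4}\right)}{3} \cdot 3635 = \left(- \frac{1}{3}\right) \left(- \frac{29}{4}\right) \left(8 - \frac{29}{4}\right) 3635 = \left(- \frac{1}{3}\right) \left(- \frac{29}{4}\right) \frac{3}{4} \cdot 3635 = \frac{29}{16} \cdot 3635 = \frac{105415}{16}$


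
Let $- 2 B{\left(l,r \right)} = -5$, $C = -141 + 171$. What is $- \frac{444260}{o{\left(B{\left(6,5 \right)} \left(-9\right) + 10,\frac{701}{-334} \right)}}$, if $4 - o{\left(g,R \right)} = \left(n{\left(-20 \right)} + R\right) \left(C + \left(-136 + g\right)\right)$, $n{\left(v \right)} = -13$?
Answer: $\frac{296765680}{1192519} \approx 248.86$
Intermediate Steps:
$C = 30$
$B{\left(l,r \right)} = \frac{5}{2}$ ($B{\left(l,r \right)} = \left(- \frac{1}{2}\right) \left(-5\right) = \frac{5}{2}$)
$o{\left(g,R \right)} = 4 - \left(-106 + g\right) \left(-13 + R\right)$ ($o{\left(g,R \right)} = 4 - \left(-13 + R\right) \left(30 + \left(-136 + g\right)\right) = 4 - \left(-13 + R\right) \left(-106 + g\right) = 4 - \left(-106 + g\right) \left(-13 + R\right)$)
$- \frac{444260}{o{\left(B{\left(6,5 \right)} \left(-9\right) + 10,\frac{701}{-334} \right)}} = - \frac{444260}{-1374 + 13 \left(\frac{5}{2} \left(-9\right) + 10\right) + 106 \frac{701}{-334} - \frac{701}{-334} \left(\frac{5}{2} \left(-9\right) + 10\right)} = - \frac{444260}{-1374 + 13 \left(- \frac{45}{2} + 10\right) + 106 \cdot 701 \left(- \frac{1}{334}\right) - 701 \left(- \frac{1}{334}\right) \left(- \frac{45}{2} + 10\right)} = - \frac{444260}{-1374 + 13 \left(- \frac{25}{2}\right) + 106 \left(- \frac{701}{334}\right) - \left(- \frac{701}{334}\right) \left(- \frac{25}{2}\right)} = - \frac{444260}{-1374 - \frac{325}{2} - \frac{37153}{167} - \frac{17525}{668}} = - \frac{444260}{- \frac{1192519}{668}} = \left(-444260\right) \left(- \frac{668}{1192519}\right) = \frac{296765680}{1192519}$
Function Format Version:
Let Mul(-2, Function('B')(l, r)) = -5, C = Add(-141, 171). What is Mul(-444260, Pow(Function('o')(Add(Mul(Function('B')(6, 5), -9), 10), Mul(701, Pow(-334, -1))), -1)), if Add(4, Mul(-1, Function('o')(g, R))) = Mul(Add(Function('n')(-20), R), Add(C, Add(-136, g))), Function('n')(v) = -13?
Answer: Rational(296765680, 1192519) ≈ 248.86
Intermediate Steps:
C = 30
Function('B')(l, r) = Rational(5, 2) (Function('B')(l, r) = Mul(Rational(-1, 2), -5) = Rational(5, 2))
Function('o')(g, R) = Add(4, Mul(-1, Add(-106, g), Add(-13, R))) (Function('o')(g, R) = Add(4, Mul(-1, Mul(Add(-13, R), Add(30, Add(-136, g))))) = Add(4, Mul(-1, Mul(Add(-13, R), Add(-106, g)))) = Add(4, Mul(-1, Mul(Add(-106, g), Add(-13, R)))) = Add(4, Mul(-1, Add(-106, g), Add(-13, R))))
Mul(-444260, Pow(Function('o')(Add(Mul(Function('B')(6, 5), -9), 10), Mul(701, Pow(-334, -1))), -1)) = Mul(-444260, Pow(Add(-1374, Mul(13, Add(Mul(Rational(5, 2), -9), 10)), Mul(106, Mul(701, Pow(-334, -1))), Mul(-1, Mul(701, Pow(-334, -1)), Add(Mul(Rational(5, 2), -9), 10))), -1)) = Mul(-444260, Pow(Add(-1374, Mul(13, Add(Rational(-45, 2), 10)), Mul(106, Mul(701, Rational(-1, 334))), Mul(-1, Mul(701, Rational(-1, 334)), Add(Rational(-45, 2), 10))), -1)) = Mul(-444260, Pow(Add(-1374, Mul(13, Rational(-25, 2)), Mul(106, Rational(-701, 334)), Mul(-1, Rational(-701, 334), Rational(-25, 2))), -1)) = Mul(-444260, Pow(Add(-1374, Rational(-325, 2), Rational(-37153, 167), Rational(-17525, 668)), -1)) = Mul(-444260, Pow(Rational(-1192519, 668), -1)) = Mul(-444260, Rational(-668, 1192519)) = Rational(296765680, 1192519)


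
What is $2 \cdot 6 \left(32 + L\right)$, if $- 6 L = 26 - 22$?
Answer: $376$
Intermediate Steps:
$L = - \frac{2}{3}$ ($L = - \frac{26 - 22}{6} = \left(- \frac{1}{6}\right) 4 = - \frac{2}{3} \approx -0.66667$)
$2 \cdot 6 \left(32 + L\right) = 2 \cdot 6 \left(32 - \frac{2}{3}\right) = 12 \cdot \frac{94}{3} = 376$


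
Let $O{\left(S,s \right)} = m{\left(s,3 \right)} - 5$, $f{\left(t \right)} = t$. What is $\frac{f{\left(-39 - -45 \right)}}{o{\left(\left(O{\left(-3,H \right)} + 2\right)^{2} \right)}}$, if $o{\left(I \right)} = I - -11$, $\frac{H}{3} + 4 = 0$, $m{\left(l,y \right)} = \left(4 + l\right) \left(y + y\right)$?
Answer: $\frac{3}{1306} \approx 0.0022971$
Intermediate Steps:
$m{\left(l,y \right)} = 2 y \left(4 + l\right)$ ($m{\left(l,y \right)} = \left(4 + l\right) 2 y = 2 y \left(4 + l\right)$)
$H = -12$ ($H = -12 + 3 \cdot 0 = -12 + 0 = -12$)
$O{\left(S,s \right)} = 19 + 6 s$ ($O{\left(S,s \right)} = 2 \cdot 3 \left(4 + s\right) - 5 = \left(24 + 6 s\right) - 5 = 19 + 6 s$)
$o{\left(I \right)} = 11 + I$ ($o{\left(I \right)} = I + 11 = 11 + I$)
$\frac{f{\left(-39 - -45 \right)}}{o{\left(\left(O{\left(-3,H \right)} + 2\right)^{2} \right)}} = \frac{-39 - -45}{11 + \left(\left(19 + 6 \left(-12\right)\right) + 2\right)^{2}} = \frac{-39 + 45}{11 + \left(\left(19 - 72\right) + 2\right)^{2}} = \frac{6}{11 + \left(-53 + 2\right)^{2}} = \frac{6}{11 + \left(-51\right)^{2}} = \frac{6}{11 + 2601} = \frac{6}{2612} = 6 \cdot \frac{1}{2612} = \frac{3}{1306}$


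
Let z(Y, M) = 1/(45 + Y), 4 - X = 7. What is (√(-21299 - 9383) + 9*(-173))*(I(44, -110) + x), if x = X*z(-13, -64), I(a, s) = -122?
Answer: 6083199/32 - 89861*I*√58/32 ≈ 1.901e+5 - 21386.0*I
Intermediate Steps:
X = -3 (X = 4 - 1*7 = 4 - 7 = -3)
x = -3/32 (x = -3/(45 - 13) = -3/32 ≈ -0.093750)
(√(-21299 - 9383) + 9*(-173))*(I(44, -110) + x) = (√(-21299 - 9383) + 9*(-173))*(-122 - 3/32) = (√(-30682) - 1557)*(-3907/32) = (23*I*√58 - 1557)*(-3907/32) = (-1557 + 23*I*√58)*(-3907/32) = 6083199/32 - 89861*I*√58/32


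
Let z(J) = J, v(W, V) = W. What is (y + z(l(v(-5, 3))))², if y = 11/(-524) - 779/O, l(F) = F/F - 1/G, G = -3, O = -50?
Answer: 440722049161/1544490000 ≈ 285.35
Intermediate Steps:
l(F) = 4/3 (l(F) = F/F - 1/(-3) = 1 - 1*(-⅓) = 1 + ⅓ = 4/3)
y = 203823/13100 (y = 11/(-524) - 779/(-50) = 11*(-1/524) - 779*(-1/50) = -11/524 + 779/50 = 203823/13100 ≈ 15.559)
(y + z(l(v(-5, 3))))² = (203823/13100 + 4/3)² = (663869/39300)² = 440722049161/1544490000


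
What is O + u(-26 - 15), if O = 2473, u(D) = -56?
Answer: 2417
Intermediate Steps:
O + u(-26 - 15) = 2473 - 56 = 2417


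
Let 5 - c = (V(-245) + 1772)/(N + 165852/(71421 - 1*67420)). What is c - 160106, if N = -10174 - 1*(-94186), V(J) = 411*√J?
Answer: -13460407853509/84074466 - 548137*I*√5/16014184 ≈ -1.601e+5 - 0.076537*I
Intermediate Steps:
N = 84012 (N = -10174 + 94186 = 84012)
c = 418599887/84074466 - 548137*I*√5/16014184 (c = 5 - (411*√(-245) + 1772)/(84012 + 165852/(71421 - 1*67420)) = 5 - (411*(7*I*√5) + 1772)/(84012 + 165852/(71421 - 67420)) = 5 - (2877*I*√5 + 1772)/(84012 + 165852/4001) = 5 - (1772 + 2877*I*√5)/(84012 + 165852*(1/4001)) = 5 - (1772 + 2877*I*√5)/(84012 + 165852/4001) = 5 - (1772 + 2877*I*√5)/336297864/4001 = 5 - (1772 + 2877*I*√5)*4001/336297864 = 5 - (1772443/84074466 + 548137*I*√5/16014184) = 5 + (-1772443/84074466 - 548137*I*√5/16014184) = 418599887/84074466 - 548137*I*√5/16014184 ≈ 4.9789 - 0.076537*I)
c - 160106 = (418599887/84074466 - 548137*I*√5/16014184) - 160106 = -13460407853509/84074466 - 548137*I*√5/16014184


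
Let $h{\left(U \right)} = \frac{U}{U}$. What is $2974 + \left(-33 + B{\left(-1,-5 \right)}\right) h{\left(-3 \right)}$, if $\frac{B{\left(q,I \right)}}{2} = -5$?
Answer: $2931$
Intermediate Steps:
$h{\left(U \right)} = 1$
$B{\left(q,I \right)} = -10$ ($B{\left(q,I \right)} = 2 \left(-5\right) = -10$)
$2974 + \left(-33 + B{\left(-1,-5 \right)}\right) h{\left(-3 \right)} = 2974 + \left(-33 - 10\right) 1 = 2974 - 43 = 2931$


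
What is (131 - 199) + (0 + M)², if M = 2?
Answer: -64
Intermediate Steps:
(131 - 199) + (0 + M)² = (131 - 199) + (0 + 2)² = -68 + 2² = -68 + 4 = -64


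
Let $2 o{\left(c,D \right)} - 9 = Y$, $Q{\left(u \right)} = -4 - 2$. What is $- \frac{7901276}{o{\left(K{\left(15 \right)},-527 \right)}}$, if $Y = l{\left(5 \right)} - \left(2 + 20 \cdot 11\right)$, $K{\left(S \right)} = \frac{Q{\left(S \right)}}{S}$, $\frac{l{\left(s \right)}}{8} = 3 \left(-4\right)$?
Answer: $\frac{15802552}{309} \approx 51141.0$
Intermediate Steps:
$l{\left(s \right)} = -96$ ($l{\left(s \right)} = 8 \cdot 3 \left(-4\right) = 8 \left(-12\right) = -96$)
$Q{\left(u \right)} = -6$
$K{\left(S \right)} = - \frac{6}{S}$
$Y = -318$ ($Y = -96 - \left(2 + 20 \cdot 11\right) = -96 - \left(2 + 220\right) = -96 - 222 = -318$)
$o{\left(c,D \right)} = - \frac{309}{2}$ ($o{\left(c,D \right)} = \frac{9}{2} + \frac{1}{2} \left(-318\right) = \frac{9}{2} - 159 = - \frac{309}{2}$)
$- \frac{7901276}{o{\left(K{\left(15 \right)},-527 \right)}} = - \frac{7901276}{- \frac{309}{2}} = \left(-7901276\right) \left(- \frac{2}{309}\right) = \frac{15802552}{309}$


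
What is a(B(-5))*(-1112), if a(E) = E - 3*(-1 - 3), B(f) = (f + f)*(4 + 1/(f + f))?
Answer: 30024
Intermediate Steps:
B(f) = 2*f*(4 + 1/(2*f)) (B(f) = (2*f)*(4 + 1/(2*f)) = 2*f*(4 + 1/(2*f)))
a(E) = 12 + E (a(E) = E - 3*(-4) = E + 12 = 12 + E)
a(B(-5))*(-1112) = (12 + (1 + 8*(-5)))*(-1112) = (12 + (1 - 40))*(-1112) = (12 - 39)*(-1112) = -27*(-1112) = 30024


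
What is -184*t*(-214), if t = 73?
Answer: 2874448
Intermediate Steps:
-184*t*(-214) = -184*73*(-214) = -13432*(-214) = 2874448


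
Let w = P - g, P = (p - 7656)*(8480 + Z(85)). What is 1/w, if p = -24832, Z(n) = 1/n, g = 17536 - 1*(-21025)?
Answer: -85/23420660573 ≈ -3.6293e-9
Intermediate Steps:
g = 38561 (g = 17536 + 21025 = 38561)
P = -23417382888/85 (P = (-24832 - 7656)*(8480 + 1/85) = -32488*(8480 + 1/85) = -32488*720801/85 = -23417382888/85 ≈ -2.7550e+8)
w = -23420660573/85 (w = -23417382888/85 - 1*38561 = -23417382888/85 - 38561 = -23420660573/85 ≈ -2.7554e+8)
1/w = 1/(-23420660573/85) = -85/23420660573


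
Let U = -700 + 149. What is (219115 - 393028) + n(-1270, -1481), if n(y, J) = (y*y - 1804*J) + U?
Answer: 4110160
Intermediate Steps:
U = -551
n(y, J) = -551 + y**2 - 1804*J (n(y, J) = (y*y - 1804*J) - 551 = (y**2 - 1804*J) - 551 = -551 + y**2 - 1804*J)
(219115 - 393028) + n(-1270, -1481) = (219115 - 393028) + (-551 + (-1270)**2 - 1804*(-1481)) = -173913 + (-551 + 1612900 + 2671724) = -173913 + 4284073 = 4110160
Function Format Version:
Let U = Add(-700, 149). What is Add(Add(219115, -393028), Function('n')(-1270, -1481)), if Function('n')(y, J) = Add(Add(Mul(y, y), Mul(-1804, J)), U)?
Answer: 4110160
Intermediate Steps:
U = -551
Function('n')(y, J) = Add(-551, Pow(y, 2), Mul(-1804, J)) (Function('n')(y, J) = Add(Add(Mul(y, y), Mul(-1804, J)), -551) = Add(Add(Pow(y, 2), Mul(-1804, J)), -551) = Add(-551, Pow(y, 2), Mul(-1804, J)))
Add(Add(219115, -393028), Function('n')(-1270, -1481)) = Add(Add(219115, -393028), Add(-551, Pow(-1270, 2), Mul(-1804, -1481))) = Add(-173913, Add(-551, 1612900, 2671724)) = Add(-173913, 4284073) = 4110160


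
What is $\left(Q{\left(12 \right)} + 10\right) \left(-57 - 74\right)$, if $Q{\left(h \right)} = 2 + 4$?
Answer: $-2096$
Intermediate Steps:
$Q{\left(h \right)} = 6$
$\left(Q{\left(12 \right)} + 10\right) \left(-57 - 74\right) = \left(6 + 10\right) \left(-57 - 74\right) = 16 \left(-131\right) = -2096$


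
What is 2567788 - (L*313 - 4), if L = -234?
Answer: 2641034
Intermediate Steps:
2567788 - (L*313 - 4) = 2567788 - (-234*313 - 4) = 2567788 - (-73242 - 4) = 2567788 - 1*(-73246) = 2567788 + 73246 = 2641034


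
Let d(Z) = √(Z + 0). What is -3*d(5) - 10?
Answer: -10 - 3*√5 ≈ -16.708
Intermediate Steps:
d(Z) = √Z
-3*d(5) - 10 = -3*√5 - 10 = -10 - 3*√5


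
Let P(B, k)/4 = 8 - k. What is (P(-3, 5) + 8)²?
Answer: 400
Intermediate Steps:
P(B, k) = 32 - 4*k (P(B, k) = 4*(8 - k) = 32 - 4*k)
(P(-3, 5) + 8)² = ((32 - 4*5) + 8)² = ((32 - 20) + 8)² = (12 + 8)² = 20² = 400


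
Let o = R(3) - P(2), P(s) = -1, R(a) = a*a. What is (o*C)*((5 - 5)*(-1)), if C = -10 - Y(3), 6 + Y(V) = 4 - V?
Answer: 0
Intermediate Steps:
R(a) = a²
Y(V) = -2 - V (Y(V) = -6 + (4 - V) = -2 - V)
C = -5 (C = -10 - (-2 - 1*3) = -10 - (-2 - 3) = -10 - 1*(-5) = -10 + 5 = -5)
o = 10 (o = 3² - 1*(-1) = 9 + 1 = 10)
(o*C)*((5 - 5)*(-1)) = (10*(-5))*((5 - 5)*(-1)) = -0*(-1) = -50*0 = 0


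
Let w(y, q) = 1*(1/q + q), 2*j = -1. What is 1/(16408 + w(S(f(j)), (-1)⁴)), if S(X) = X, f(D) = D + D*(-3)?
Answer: 1/16410 ≈ 6.0938e-5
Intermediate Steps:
j = -½ (j = (½)*(-1) = -½ ≈ -0.50000)
f(D) = -2*D (f(D) = D - 3*D = -2*D)
w(y, q) = q + 1/q (w(y, q) = 1*(q + 1/q) = q + 1/q)
1/(16408 + w(S(f(j)), (-1)⁴)) = 1/(16408 + ((-1)⁴ + 1/((-1)⁴))) = 1/(16408 + (1 + 1/1)) = 1/(16408 + (1 + 1)) = 1/(16408 + 2) = 1/16410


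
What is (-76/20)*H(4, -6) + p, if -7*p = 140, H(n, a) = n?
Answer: -176/5 ≈ -35.200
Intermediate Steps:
p = -20 (p = -1/7*140 = -20)
(-76/20)*H(4, -6) + p = -76/20*4 - 20 = -76*1/20*4 - 20 = -19/5*4 - 20 = -76/5 - 20 = -176/5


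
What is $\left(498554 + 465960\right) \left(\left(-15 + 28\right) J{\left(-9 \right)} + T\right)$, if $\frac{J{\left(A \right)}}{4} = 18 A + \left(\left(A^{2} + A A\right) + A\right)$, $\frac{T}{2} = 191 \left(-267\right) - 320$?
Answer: $-99443322428$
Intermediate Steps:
$T = -102634$ ($T = 2 \left(191 \left(-267\right) - 320\right) = 2 \left(-50997 - 320\right) = 2 \left(-51317\right) = -102634$)
$J{\left(A \right)} = 8 A^{2} + 76 A$ ($J{\left(A \right)} = 4 \left(18 A + \left(\left(A^{2} + A A\right) + A\right)\right) = 4 \left(18 A + \left(\left(A^{2} + A^{2}\right) + A\right)\right) = 4 \left(18 A + \left(2 A^{2} + A\right)\right) = 4 \left(18 A + \left(A + 2 A^{2}\right)\right) = 4 \left(2 A^{2} + 19 A\right) = 8 A^{2} + 76 A$)
$\left(498554 + 465960\right) \left(\left(-15 + 28\right) J{\left(-9 \right)} + T\right) = \left(498554 + 465960\right) \left(\left(-15 + 28\right) 4 \left(-9\right) \left(19 + 2 \left(-9\right)\right) - 102634\right) = 964514 \left(13 \cdot 4 \left(-9\right) \left(19 - 18\right) - 102634\right) = 964514 \left(13 \cdot 4 \left(-9\right) 1 - 102634\right) = 964514 \left(13 \left(-36\right) - 102634\right) = 964514 \left(-468 - 102634\right) = 964514 \left(-103102\right) = -99443322428$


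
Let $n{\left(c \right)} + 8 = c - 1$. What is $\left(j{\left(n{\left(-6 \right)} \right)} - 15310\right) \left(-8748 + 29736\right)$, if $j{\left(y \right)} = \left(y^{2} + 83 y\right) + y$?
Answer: $-343048860$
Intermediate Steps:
$n{\left(c \right)} = -9 + c$ ($n{\left(c \right)} = -8 + \left(c - 1\right) = -8 + \left(-1 + c\right) = -9 + c$)
$j{\left(y \right)} = y^{2} + 84 y$
$\left(j{\left(n{\left(-6 \right)} \right)} - 15310\right) \left(-8748 + 29736\right) = \left(\left(-9 - 6\right) \left(84 - 15\right) - 15310\right) \left(-8748 + 29736\right) = \left(- 15 \left(84 - 15\right) + \left(-22150 + 6840\right)\right) 20988 = \left(\left(-15\right) 69 - 15310\right) 20988 = \left(-1035 - 15310\right) 20988 = \left(-16345\right) 20988 = -343048860$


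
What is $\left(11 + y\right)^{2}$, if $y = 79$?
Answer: $8100$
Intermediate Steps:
$\left(11 + y\right)^{2} = \left(11 + 79\right)^{2} = 90^{2} = 8100$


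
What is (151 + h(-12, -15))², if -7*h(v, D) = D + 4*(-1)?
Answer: 1157776/49 ≈ 23628.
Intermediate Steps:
h(v, D) = 4/7 - D/7 (h(v, D) = -(D + 4*(-1))/7 = -(D - 4)/7 = -(-4 + D)/7 = 4/7 - D/7)
(151 + h(-12, -15))² = (151 + (4/7 - ⅐*(-15)))² = (151 + (4/7 + 15/7))² = (151 + 19/7)² = (1076/7)² = 1157776/49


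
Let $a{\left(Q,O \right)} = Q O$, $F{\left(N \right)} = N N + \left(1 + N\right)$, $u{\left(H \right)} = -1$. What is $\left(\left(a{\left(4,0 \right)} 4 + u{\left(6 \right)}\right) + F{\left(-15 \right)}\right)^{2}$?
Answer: $44100$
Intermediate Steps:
$F{\left(N \right)} = 1 + N + N^{2}$ ($F{\left(N \right)} = N^{2} + \left(1 + N\right) = 1 + N + N^{2}$)
$a{\left(Q,O \right)} = O Q$
$\left(\left(a{\left(4,0 \right)} 4 + u{\left(6 \right)}\right) + F{\left(-15 \right)}\right)^{2} = \left(\left(0 \cdot 4 \cdot 4 - 1\right) + \left(1 - 15 + \left(-15\right)^{2}\right)\right)^{2} = \left(\left(0 \cdot 4 - 1\right) + \left(1 - 15 + 225\right)\right)^{2} = \left(\left(0 - 1\right) + 211\right)^{2} = \left(-1 + 211\right)^{2} = 210^{2} = 44100$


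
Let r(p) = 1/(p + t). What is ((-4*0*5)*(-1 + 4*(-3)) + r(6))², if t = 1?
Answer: 1/49 ≈ 0.020408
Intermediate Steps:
r(p) = 1/(1 + p) (r(p) = 1/(p + 1) = 1/(1 + p))
((-4*0*5)*(-1 + 4*(-3)) + r(6))² = ((-4*0*5)*(-1 + 4*(-3)) + 1/(1 + 6))² = ((0*5)*(-1 - 12) + 1/7)² = (0*(-13) + ⅐)² = (0 + ⅐)² = (⅐)² = 1/49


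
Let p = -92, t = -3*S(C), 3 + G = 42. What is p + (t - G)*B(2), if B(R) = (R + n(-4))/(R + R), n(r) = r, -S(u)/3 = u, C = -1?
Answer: -68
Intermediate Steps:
G = 39 (G = -3 + 42 = 39)
S(u) = -3*u
t = -9 (t = -(-9)*(-1) = -3*3 = -9)
B(R) = (-4 + R)/(2*R) (B(R) = (R - 4)/(R + R) = (-4 + R)/((2*R)) = (-4 + R)*(1/(2*R)) = (-4 + R)/(2*R))
p + (t - G)*B(2) = -92 + (-9 - 1*39)*((½)*(-4 + 2)/2) = -92 + (-9 - 39)*((½)*(½)*(-2)) = -92 - 48*(-½) = -92 + 24 = -68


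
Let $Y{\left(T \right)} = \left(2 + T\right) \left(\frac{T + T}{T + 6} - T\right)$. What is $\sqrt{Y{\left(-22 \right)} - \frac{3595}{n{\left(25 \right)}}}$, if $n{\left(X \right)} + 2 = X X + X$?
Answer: $\frac{i \sqrt{648710}}{36} \approx 22.373 i$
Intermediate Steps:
$n{\left(X \right)} = -2 + X + X^{2}$ ($n{\left(X \right)} = -2 + \left(X X + X\right) = -2 + \left(X^{2} + X\right) = -2 + \left(X + X^{2}\right) = -2 + X + X^{2}$)
$Y{\left(T \right)} = \left(2 + T\right) \left(- T + \frac{2 T}{6 + T}\right)$ ($Y{\left(T \right)} = \left(2 + T\right) \left(\frac{2 T}{6 + T} - T\right) = \left(2 + T\right) \left(- T + \frac{2 T}{6 + T}\right)$)
$\sqrt{Y{\left(-22 \right)} - \frac{3595}{n{\left(25 \right)}}} = \sqrt{\left(-1\right) \left(-22\right) \frac{1}{6 - 22} \left(8 + \left(-22\right)^{2} + 6 \left(-22\right)\right) - \frac{3595}{-2 + 25 + 25^{2}}} = \sqrt{\left(-1\right) \left(-22\right) \frac{1}{-16} \left(8 + 484 - 132\right) - \frac{3595}{-2 + 25 + 625}} = \sqrt{\left(-1\right) \left(-22\right) \left(- \frac{1}{16}\right) 360 - \frac{3595}{648}} = \sqrt{-495 - \frac{3595}{648}} = \sqrt{- \frac{324355}{648}} = \frac{i \sqrt{648710}}{36}$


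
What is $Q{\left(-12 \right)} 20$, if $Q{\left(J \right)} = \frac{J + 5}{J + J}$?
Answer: $\frac{35}{6} \approx 5.8333$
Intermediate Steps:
$Q{\left(J \right)} = \frac{5 + J}{2 J}$
$Q{\left(-12 \right)} 20 = \frac{5 - 12}{2 \left(-12\right)} 20 = \frac{1}{2} \left(- \frac{1}{12}\right) \left(-7\right) 20 = \frac{7}{24} \cdot 20 = \frac{35}{6}$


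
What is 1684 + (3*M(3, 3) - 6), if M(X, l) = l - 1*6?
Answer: 1669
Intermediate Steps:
M(X, l) = -6 + l (M(X, l) = l - 6 = -6 + l)
1684 + (3*M(3, 3) - 6) = 1684 + (3*(-6 + 3) - 6) = 1684 + (3*(-3) - 6) = 1684 + (-9 - 6) = 1684 - 15 = 1669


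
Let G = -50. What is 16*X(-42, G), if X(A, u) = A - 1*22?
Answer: -1024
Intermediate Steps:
X(A, u) = -22 + A (X(A, u) = A - 22 = -22 + A)
16*X(-42, G) = 16*(-22 - 42) = 16*(-64) = -1024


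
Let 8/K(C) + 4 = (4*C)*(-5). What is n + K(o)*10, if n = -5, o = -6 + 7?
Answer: -25/3 ≈ -8.3333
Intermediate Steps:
o = 1
K(C) = 8/(-4 - 20*C) (K(C) = 8/(-4 + (4*C)*(-5)) = 8/(-4 - 20*C))
n + K(o)*10 = -5 - 2/(1 + 5*1)*10 = -5 - 2/(1 + 5)*10 = -5 - 2/6*10 = -5 - 2*⅙*10 = -5 - ⅓*10 = -5 - 10/3 = -25/3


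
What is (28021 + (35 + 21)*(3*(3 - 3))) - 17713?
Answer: 10308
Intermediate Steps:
(28021 + (35 + 21)*(3*(3 - 3))) - 17713 = (28021 + 56*(3*0)) - 17713 = (28021 + 56*0) - 17713 = (28021 + 0) - 17713 = 28021 - 17713 = 10308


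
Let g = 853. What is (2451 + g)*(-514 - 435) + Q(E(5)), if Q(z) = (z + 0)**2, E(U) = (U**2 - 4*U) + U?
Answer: -3135396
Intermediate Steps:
E(U) = U**2 - 3*U
Q(z) = z**2
(2451 + g)*(-514 - 435) + Q(E(5)) = (2451 + 853)*(-514 - 435) + (5*(-3 + 5))**2 = 3304*(-949) + (5*2)**2 = -3135496 + 10**2 = -3135496 + 100 = -3135396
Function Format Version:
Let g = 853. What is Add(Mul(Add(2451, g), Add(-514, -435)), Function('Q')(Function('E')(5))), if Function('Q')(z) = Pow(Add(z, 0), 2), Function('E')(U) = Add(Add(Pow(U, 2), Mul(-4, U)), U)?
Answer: -3135396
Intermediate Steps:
Function('E')(U) = Add(Pow(U, 2), Mul(-3, U))
Function('Q')(z) = Pow(z, 2)
Add(Mul(Add(2451, g), Add(-514, -435)), Function('Q')(Function('E')(5))) = Add(Mul(Add(2451, 853), Add(-514, -435)), Pow(Mul(5, Add(-3, 5)), 2)) = Add(Mul(3304, -949), Pow(Mul(5, 2), 2)) = Add(-3135496, Pow(10, 2)) = Add(-3135496, 100) = -3135396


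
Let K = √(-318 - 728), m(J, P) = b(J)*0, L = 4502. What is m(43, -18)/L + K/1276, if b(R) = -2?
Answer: I*√1046/1276 ≈ 0.025346*I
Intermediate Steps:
m(J, P) = 0 (m(J, P) = -2*0 = 0)
K = I*√1046 (K = √(-1046) = I*√1046 ≈ 32.342*I)
m(43, -18)/L + K/1276 = 0/4502 + (I*√1046)/1276 = 0*(1/4502) + (I*√1046)*(1/1276) = 0 + I*√1046/1276 = I*√1046/1276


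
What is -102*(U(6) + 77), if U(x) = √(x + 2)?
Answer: -7854 - 204*√2 ≈ -8142.5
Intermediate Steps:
U(x) = √(2 + x)
-102*(U(6) + 77) = -102*(√(2 + 6) + 77) = -102*(√8 + 77) = -102*(2*√2 + 77) = -102*(77 + 2*√2) = -7854 - 204*√2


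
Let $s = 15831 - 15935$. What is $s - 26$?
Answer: $-130$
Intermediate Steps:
$s = -104$
$s - 26 = -104 - 26 = -130$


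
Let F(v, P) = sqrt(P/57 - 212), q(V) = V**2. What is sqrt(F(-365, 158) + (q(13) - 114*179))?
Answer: sqrt(-65750013 + 57*I*sqrt(679782))/57 ≈ 0.05084 + 142.26*I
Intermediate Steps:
F(v, P) = sqrt(-212 + P/57) (F(v, P) = sqrt(P*(1/57) - 212) = sqrt(P/57 - 212) = sqrt(-212 + P/57))
sqrt(F(-365, 158) + (q(13) - 114*179)) = sqrt(sqrt(-688788 + 57*158)/57 + (13**2 - 114*179)) = sqrt(sqrt(-688788 + 9006)/57 + (169 - 20406)) = sqrt(sqrt(-679782)/57 - 20237) = sqrt((I*sqrt(679782))/57 - 20237) = sqrt(I*sqrt(679782)/57 - 20237) = sqrt(-20237 + I*sqrt(679782)/57)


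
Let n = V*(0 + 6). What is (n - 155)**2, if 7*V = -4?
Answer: 1229881/49 ≈ 25100.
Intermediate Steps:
V = -4/7 (V = (1/7)*(-4) = -4/7 ≈ -0.57143)
n = -24/7 (n = -4*(0 + 6)/7 = -4/7*6 = -24/7 ≈ -3.4286)
(n - 155)**2 = (-24/7 - 155)**2 = (-1109/7)**2 = 1229881/49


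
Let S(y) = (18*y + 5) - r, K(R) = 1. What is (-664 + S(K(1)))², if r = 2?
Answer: 413449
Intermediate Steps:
S(y) = 3 + 18*y (S(y) = (18*y + 5) - 1*2 = (5 + 18*y) - 2 = 3 + 18*y)
(-664 + S(K(1)))² = (-664 + (3 + 18*1))² = (-664 + (3 + 18))² = (-664 + 21)² = (-643)² = 413449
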